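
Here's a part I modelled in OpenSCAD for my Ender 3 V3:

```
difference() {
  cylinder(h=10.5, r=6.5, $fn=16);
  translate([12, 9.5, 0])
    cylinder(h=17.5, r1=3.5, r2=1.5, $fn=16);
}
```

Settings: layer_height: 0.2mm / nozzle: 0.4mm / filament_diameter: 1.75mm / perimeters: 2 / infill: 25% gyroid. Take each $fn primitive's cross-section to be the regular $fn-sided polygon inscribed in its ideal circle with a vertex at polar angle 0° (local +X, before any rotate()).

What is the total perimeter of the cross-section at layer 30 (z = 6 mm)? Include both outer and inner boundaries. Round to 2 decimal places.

40.58 mm

At z = 6 mm: the r=6.5 cylinder gives a regular 16-gon of circumradius 6.5 (constant along its height) (perimeter = 2·16·6.500·sin(180°/16) = 40.58 mm); the cone at (12, 9.5): at t=0.343 of its height the radius interpolates to r₁+(r₂−r₁)t = 2.814, giving a regular 16-gon of that circumradius (perimeter = 2·16·2.814·sin(180°/16) = 17.57 mm); After the difference (first − rest): starting from the r=6.5 cylinder, the cone at (12, 9.5) misses the remaining region (no effect) — boundary = 40.58 mm. Overall, the cross-section is a single solid region. Total boundary length (outer) = 40.58 mm.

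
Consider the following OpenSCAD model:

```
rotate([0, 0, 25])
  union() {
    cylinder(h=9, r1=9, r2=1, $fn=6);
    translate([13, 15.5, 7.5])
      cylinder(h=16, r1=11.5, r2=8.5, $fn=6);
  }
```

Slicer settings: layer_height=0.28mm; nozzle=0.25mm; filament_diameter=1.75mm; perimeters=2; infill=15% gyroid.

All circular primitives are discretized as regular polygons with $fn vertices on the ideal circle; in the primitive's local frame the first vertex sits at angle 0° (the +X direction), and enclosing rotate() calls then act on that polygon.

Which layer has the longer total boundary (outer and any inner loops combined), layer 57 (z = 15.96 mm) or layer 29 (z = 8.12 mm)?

layer 29 (z = 8.12 mm)

Layer 57 (z = 15.96): the cone is absent (z outside [0, 9]); the cone at (13, 15.5) (r1=11.5→r2=8.5) has section circumradius 9.914 here — a regular 6-gon (perimeter = 2·6·9.914·sin(180°/6) = 59.48 mm); Taking the union: only the cone at (13, 15.5) is present, so the union is just that shape — boundary = 59.48 mm; (rotated 25° about Z; rotation is an isometry so areas/perimeters/island counts are preserved). So its perimeter = 59.48 mm. Layer 29 (z = 8.12): the cone contributes a regular 6-gon of circumradius 1.782 (interpolated between r1=9 and r2=1 at t=0.902) (perimeter = 2·6·1.782·sin(180°/6) = 10.69 mm); the cone at (13, 15.5): at t=0.039 of its height the radius interpolates to r₁+(r₂−r₁)t = 11.384, giving a regular 6-gon of that circumradius (perimeter = 2·6·11.384·sin(180°/6) = 68.30 mm); Combining (union): the 2 present regions are separate (no shared area or edge), so areas and boundary lengths simply add and each stays a separate island — boundary = 79.00 mm; (rotated 25° about Z; rotation is an isometry so areas/perimeters/island counts are preserved). So its perimeter = 79.00 mm. Layer 29 is larger (79.00 vs 59.48 mm).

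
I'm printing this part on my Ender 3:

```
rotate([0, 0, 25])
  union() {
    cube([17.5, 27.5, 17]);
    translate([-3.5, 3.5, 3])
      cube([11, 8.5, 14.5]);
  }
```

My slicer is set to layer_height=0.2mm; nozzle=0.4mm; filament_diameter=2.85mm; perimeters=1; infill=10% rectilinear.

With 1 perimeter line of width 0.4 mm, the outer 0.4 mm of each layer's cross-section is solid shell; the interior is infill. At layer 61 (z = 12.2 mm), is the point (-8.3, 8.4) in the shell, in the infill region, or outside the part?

outside

At z = 12.2 mm: the cube (footprint 17.5×27.5) is included at this height; the cube at (-3.5, 3.5) is present — its section is the full 11×8.5 rectangle; Taking the union: the regions partially overlap (shared area 63.75 mm²), so overlapping operands fuse into one piece — 1 connected region; (rotated 25° about Z; rotation is an isometry so areas/perimeters/island counts are preserved). Overall, the cross-section is a single solid region. Undo the 25° rotation: the query point maps to (-3.972, 11.121) in the un-rotated model frame. The nearest boundary edge runs (-3.50, 3.50)→(-3.50, 12.00); distance from the point to it = 0.47 mm. The point is not inside any of the regions above, so it lies outside the cross-section (0.47 mm from the nearest boundary).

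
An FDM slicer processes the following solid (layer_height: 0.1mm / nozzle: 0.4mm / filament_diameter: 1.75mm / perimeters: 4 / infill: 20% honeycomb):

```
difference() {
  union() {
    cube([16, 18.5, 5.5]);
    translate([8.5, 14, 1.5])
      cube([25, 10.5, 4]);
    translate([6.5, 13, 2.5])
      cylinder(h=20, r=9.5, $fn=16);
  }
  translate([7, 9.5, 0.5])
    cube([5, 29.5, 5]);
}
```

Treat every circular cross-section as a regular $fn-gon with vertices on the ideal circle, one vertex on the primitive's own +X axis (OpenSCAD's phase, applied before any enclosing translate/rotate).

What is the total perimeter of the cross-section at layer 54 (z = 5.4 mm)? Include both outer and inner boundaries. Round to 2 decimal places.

At z = 5.4 mm: the cube (footprint 16×18.5) is included at this height (perimeter 69.00 mm); the cube at (8.5, 14) (footprint 25×10.5) is included at this height (perimeter 71.00 mm); the cylinder at (6.5, 13): section is a regular 16-gon, circumradius r=9.5 (perimeter = 2·16·9.500·sin(180°/16) = 59.31 mm); Merging all regions: the regions partially overlap (shared area 255.67 mm²), so the edge portions inside another operand are dropped and the merged outline is re-measured after clipping — boundary = 116.08 mm; the cube at (7, 9.5) is present — its section is the full 5×29.5 rectangle (perimeter 69.00 mm); Subtracting the remaining from the first: starting from that combined region, the 5×29.5 cube at (7, 9.5) partially overlaps it — only the 71.63 mm² overlap (of its 147.50 mm²) is removed, clipping the outline — boundary = 141.55 mm. Overall, the cross-section is a single solid region. Total boundary length (outer) = 141.55 mm.

141.55 mm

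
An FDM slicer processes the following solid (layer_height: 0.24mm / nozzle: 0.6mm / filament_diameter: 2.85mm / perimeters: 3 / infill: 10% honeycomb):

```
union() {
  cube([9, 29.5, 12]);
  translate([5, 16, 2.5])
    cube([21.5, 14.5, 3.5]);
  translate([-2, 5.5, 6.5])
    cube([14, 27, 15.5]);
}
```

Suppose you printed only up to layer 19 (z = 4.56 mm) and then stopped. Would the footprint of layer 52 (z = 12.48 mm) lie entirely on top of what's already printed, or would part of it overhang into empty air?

part overhangs

Compare the two slices. At z = 4.56: the cube is present — its section is the full 9×29.5 rectangle (area 265.50 mm²); the cube at (5, 16) is present — its section is the full 21.5×14.5 rectangle (area 311.75 mm²); the cube at (-2, 5.5) is not intersected at this z (z outside [6.5, 22]); Combining (union): the regions partially overlap — summed areas 577.25 mm² minus the doubly-counted overlap 54.00 mm² gives 523.25 mm² — area = 523.25 mm². At z = 12.48: the cube is absent (z outside [0, 12]); the cube at (5, 16) is not intersected at this z (z outside [2.5, 6]); the cube at (-2, 5.5) (footprint 14×27) is included at this height (area 378.00 mm²); Taking the union: only the 14×27 cube at (-2, 5.5) is present, so the union is just that shape — area = 378.00 mm². Checking containment: at z = 12.48 the cross-section extends beyond the z = 4.56 cross-section by about 114.50 mm².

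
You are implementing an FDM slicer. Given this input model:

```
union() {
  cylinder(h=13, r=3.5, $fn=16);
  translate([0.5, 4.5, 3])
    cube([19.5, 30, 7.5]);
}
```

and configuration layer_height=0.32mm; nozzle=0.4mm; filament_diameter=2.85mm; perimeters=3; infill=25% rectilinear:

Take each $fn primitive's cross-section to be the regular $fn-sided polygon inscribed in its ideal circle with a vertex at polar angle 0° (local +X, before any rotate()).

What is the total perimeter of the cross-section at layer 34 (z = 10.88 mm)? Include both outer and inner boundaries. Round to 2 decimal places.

21.85 mm

At z = 10.88 mm: the cylinder: section is a regular 16-gon, circumradius r=3.5 (perimeter = 2·16·3.500·sin(180°/16) = 21.85 mm); the cube at (0.5, 4.5) is absent (z outside [3, 10.5]); Taking the union: only the r=3.5 cylinder is present, so the union is just that shape — boundary = 21.85 mm. Overall, the cross-section is a single solid region. Total boundary length (outer) = 21.85 mm.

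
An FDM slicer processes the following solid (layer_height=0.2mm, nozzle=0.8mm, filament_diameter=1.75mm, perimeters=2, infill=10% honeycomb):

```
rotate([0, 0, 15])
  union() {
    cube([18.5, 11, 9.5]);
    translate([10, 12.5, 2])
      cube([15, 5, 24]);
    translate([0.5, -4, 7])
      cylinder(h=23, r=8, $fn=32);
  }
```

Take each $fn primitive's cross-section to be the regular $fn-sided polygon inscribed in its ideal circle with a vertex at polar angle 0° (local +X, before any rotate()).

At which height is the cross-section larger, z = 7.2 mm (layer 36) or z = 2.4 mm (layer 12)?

Layer 36 (z = 7.2): the 18.5×11 cube contributes its full rectangle (area 203.50 mm²); the 15×5 cube at (10, 12.5) contributes its full rectangle (area 75.00 mm²); the r=8 cylinder at (0.5, -4) gives a regular 32-gon of circumradius 8 (constant along its height) (area = (32/2)·8.000²·sin(360°/32) = 199.77 mm²); Taking the union: the regions partially overlap — summed areas 478.27 mm² minus the doubly-counted overlap 21.43 mm² gives 456.84 mm² — area = 456.84 mm²; (rotated 15° about Z; rotation is an isometry so areas/perimeters/island counts are preserved). So its area = 456.84 mm². Layer 12 (z = 2.4): the 18.5×11 cube contributes its full rectangle (area 203.50 mm²); the 15×5 cube at (10, 12.5) contributes its full rectangle (area 75.00 mm²); the cylinder at (0.5, -4) does not reach this height (z outside [7, 30]); Combining (union): the 2 present regions are separate (no shared area or edge), so areas and boundary lengths simply add and each stays a separate island — area = 278.50 mm²; (rotated 15° about Z; rotation is an isometry so areas/perimeters/island counts are preserved). So its area = 278.50 mm². Layer 36 is larger (456.84 vs 278.50 mm²).

layer 36 (z = 7.2 mm)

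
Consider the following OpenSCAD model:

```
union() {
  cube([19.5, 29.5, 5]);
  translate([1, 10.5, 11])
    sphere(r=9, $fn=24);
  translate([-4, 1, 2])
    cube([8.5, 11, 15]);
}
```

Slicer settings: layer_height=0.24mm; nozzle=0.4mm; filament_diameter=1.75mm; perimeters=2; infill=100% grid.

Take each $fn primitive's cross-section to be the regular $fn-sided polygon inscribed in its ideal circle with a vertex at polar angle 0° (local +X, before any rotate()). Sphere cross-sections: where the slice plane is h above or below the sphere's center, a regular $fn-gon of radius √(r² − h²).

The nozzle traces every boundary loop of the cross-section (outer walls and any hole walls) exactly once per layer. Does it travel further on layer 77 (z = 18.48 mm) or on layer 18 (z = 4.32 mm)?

layer 18 (z = 4.32 mm)

Layer 77 (z = 18.48): the cube does not reach this height (z outside [0, 5]); the r=9 sphere at (1, 10.5) slices to a regular 24-gon of circumradius 5.005 (√(r²−h²) with h=7.48 from center) (perimeter = 2·24·5.005·sin(180°/24) = 31.36 mm); the cube at (-4, 1) does not reach this height (z outside [2, 17]); Taking the union: only the r=9 sphere at (1, 10.5) is present, so the union is just that shape — boundary = 31.36 mm. So its perimeter = 31.36 mm. Layer 18 (z = 4.32): the 19.5×29.5 cube contributes its full rectangle (perimeter 98.00 mm); the sphere at (1, 10.5): section is a regular 24-gon, circumradius = √(r²−h²) = √(9²−6.68²) = 6.031 (perimeter = 2·24·6.031·sin(180°/24) = 37.79 mm); the 8.5×11 cube at (-4, 1) contributes its full rectangle (perimeter 39.00 mm); Taking the union: the regions partially overlap (shared area 143.96 mm²), so the edge portions inside another operand are dropped and the merged outline is re-measured after clipping — boundary = 104.75 mm. So its perimeter = 104.75 mm. Layer 18 is larger (104.75 vs 31.36 mm).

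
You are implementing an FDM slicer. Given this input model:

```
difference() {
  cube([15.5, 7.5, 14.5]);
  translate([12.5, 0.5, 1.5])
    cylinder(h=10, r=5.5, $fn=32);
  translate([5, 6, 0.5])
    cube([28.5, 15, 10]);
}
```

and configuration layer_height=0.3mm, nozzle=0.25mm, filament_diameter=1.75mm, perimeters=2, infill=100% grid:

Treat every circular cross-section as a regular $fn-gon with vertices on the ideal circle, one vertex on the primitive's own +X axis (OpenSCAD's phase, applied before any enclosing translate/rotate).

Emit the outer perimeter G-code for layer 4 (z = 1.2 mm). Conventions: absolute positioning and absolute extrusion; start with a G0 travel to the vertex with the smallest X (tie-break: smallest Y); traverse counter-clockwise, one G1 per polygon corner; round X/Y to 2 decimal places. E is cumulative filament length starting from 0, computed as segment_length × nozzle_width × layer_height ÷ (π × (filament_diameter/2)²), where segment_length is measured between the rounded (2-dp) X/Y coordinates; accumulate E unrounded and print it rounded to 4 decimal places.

G0 X0.00 Y0.00 Z1.20
G1 X15.50 Y0.00 E0.4833
G1 X15.50 Y6.00 E0.6704
G1 X5.00 Y6.00 E0.9978
G1 X5.00 Y7.50 E1.0446
G1 X0.00 Y7.50 E1.2005
G1 X0.00 Y0.00 E1.4343

At z = 1.2 mm: the 15.5×7.5 cube contributes its full rectangle; the cylinder at (12.5, 0.5) is not intersected at this z (z outside [1.5, 11.5]); the cube at (5, 6) (footprint 28.5×15) is included at this height; Subtracting the remaining from the first: starting from the 15.5×7.5 cube, the 28.5×15 cube at (5, 6) partially overlaps it — only the 15.75 mm² overlap (of its 427.50 mm²) is removed, clipping the outline — 1 connected region. The outline is a single polygon with 6 vertices. Extrusion per mm of travel: 0.25 × 0.3 / (π × 0.875²) = 0.031181. Accumulating E over each segment gives final E = 1.4343.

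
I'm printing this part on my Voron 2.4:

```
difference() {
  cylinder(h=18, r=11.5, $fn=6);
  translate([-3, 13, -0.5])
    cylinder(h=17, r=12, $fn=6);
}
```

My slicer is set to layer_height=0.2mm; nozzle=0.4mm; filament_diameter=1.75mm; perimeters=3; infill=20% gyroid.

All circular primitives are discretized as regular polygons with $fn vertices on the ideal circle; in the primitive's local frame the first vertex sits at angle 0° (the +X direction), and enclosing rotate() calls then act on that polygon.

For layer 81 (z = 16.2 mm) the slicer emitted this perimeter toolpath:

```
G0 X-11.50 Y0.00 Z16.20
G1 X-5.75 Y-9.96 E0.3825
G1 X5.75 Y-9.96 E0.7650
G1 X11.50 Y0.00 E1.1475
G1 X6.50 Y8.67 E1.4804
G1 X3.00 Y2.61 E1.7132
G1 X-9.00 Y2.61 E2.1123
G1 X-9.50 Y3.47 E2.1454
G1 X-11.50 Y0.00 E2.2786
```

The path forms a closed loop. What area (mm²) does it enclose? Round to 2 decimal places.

249.53 mm²

Apply the shoelace formula to the sequence of (X, Y) vertices; enclosed area = 249.53 mm².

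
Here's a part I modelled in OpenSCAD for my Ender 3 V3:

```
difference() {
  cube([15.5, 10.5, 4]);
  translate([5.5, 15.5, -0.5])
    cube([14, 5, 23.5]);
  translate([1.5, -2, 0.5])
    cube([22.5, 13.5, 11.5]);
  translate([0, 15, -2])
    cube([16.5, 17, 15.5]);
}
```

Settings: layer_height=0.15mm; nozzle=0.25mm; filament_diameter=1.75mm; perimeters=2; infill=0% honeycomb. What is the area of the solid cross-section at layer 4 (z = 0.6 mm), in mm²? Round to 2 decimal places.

At z = 0.6 mm: the cube is present — its section is the full 15.5×10.5 rectangle (area 162.75 mm²); the 14×5 cube at (5.5, 15.5) contributes its full rectangle (area 70.00 mm²); the cube at (1.5, -2) is present — its section is the full 22.5×13.5 rectangle (area 303.75 mm²); the cube at (0, 15) (footprint 16.5×17) is included at this height (area 280.50 mm²); After the difference (first − rest): starting from the 15.5×10.5 cube (162.75 mm²), the 14×5 cube at (5.5, 15.5) misses the remaining region (no effect); the 22.5×13.5 cube at (1.5, -2) partially overlaps it — only the 147.00 mm² overlap (of its 303.75 mm²) is removed, clipping the outline; the 16.5×17 cube at (0, 15) misses the remaining region (no effect) — area = 15.75 mm². Overall, the cross-section is a single solid region. Net area = 15.75 mm².

15.75 mm²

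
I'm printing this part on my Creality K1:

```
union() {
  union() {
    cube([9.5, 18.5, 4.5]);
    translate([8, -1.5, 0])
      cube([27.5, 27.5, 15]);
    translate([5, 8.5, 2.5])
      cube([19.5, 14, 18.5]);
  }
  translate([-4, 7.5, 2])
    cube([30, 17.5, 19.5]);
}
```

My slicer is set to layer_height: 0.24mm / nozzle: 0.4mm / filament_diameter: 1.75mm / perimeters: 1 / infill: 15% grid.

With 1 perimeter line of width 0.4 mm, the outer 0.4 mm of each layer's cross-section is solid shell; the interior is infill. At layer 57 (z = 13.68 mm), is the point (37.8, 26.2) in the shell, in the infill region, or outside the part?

At z = 13.68 mm: the cube does not reach this height (z outside [0, 4.5]); the cube at (8, -1.5) (footprint 27.5×27.5) is included at this height; the 19.5×14 cube at (5, 8.5) contributes its full rectangle; Combining (union): the regions partially overlap (shared area 231.00 mm²), so overlapping operands fuse into one piece — 1 connected region; the 30×17.5 cube at (-4, 7.5) contributes its full rectangle; Merging all regions: the regions partially overlap (shared area 357.00 mm²), so overlapping operands fuse into one piece — 1 connected region. Overall, the cross-section is a single solid region. The nearest boundary edge runs (35.50, 26.00)→(35.50, -1.50); distance from the point to it = 2.31 mm. The point is not inside any of the regions above, so it lies outside the cross-section (2.31 mm from the nearest boundary).

outside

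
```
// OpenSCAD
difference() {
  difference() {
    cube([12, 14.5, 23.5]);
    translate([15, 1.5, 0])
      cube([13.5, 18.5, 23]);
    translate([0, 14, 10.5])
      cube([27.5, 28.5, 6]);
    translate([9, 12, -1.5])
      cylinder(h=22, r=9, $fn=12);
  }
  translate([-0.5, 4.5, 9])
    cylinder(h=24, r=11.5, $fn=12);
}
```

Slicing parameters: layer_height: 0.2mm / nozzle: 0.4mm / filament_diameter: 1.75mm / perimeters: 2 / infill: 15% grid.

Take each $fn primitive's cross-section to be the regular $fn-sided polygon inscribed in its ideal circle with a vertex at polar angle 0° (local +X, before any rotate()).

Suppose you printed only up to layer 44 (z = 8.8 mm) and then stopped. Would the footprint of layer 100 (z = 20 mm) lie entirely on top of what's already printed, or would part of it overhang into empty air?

entirely on top

Compare the two slices. At z = 8.8: the cube is present — its section is the full 12×14.5 rectangle (area 174.00 mm²); the cube at (15, 1.5) is present — its section is the full 13.5×18.5 rectangle (area 249.75 mm²); the cube at (0, 14) is absent (z outside [10.5, 16.5]); the r=9 cylinder at (9, 12) contributes a regular 12-gon of circumradius 9 (area = (12/2)·9.000²·sin(360°/12) = 243.00 mm²); After the difference (first − rest): starting from the 12×14.5 cube (174.00 mm²), the 13.5×18.5 cube at (15, 1.5) misses the remaining region (no effect); the r=9 cylinder at (9, 12) partially overlaps it — only the 115.71 mm² overlap (of its 243.00 mm²) is removed, clipping the outline — area = 58.29 mm²; the cylinder at (-0.5, 4.5) is absent (z outside [9, 33]); Taking the first minus the rest: none of the subtracted shapes is present at this height, so the result so far is unchanged — area = 58.29 mm². At z = 20: the cube is present — its section is the full 12×14.5 rectangle (area 174.00 mm²); the cube at (15, 1.5) is present — its section is the full 13.5×18.5 rectangle (area 249.75 mm²); the cube at (0, 14) is absent (z outside [10.5, 16.5]); the cylinder at (9, 12): section is a regular 12-gon, circumradius r=9 (area = (12/2)·9.000²·sin(360°/12) = 243.00 mm²); After the difference (first − rest): starting from the 12×14.5 cube (174.00 mm²), the 13.5×18.5 cube at (15, 1.5) misses the remaining region (no effect); the r=9 cylinder at (9, 12) partially overlaps it — only the 115.71 mm² overlap (of its 243.00 mm²) is removed, clipping the outline — area = 58.29 mm²; the r=11.5 cylinder at (-0.5, 4.5) contributes a regular 12-gon of circumradius 11.5 (area = (12/2)·11.500²·sin(360°/12) = 396.75 mm²); Taking the first minus the rest: starting from that combined region (58.29 mm²), the r=11.5 cylinder at (-0.5, 4.5) partially overlaps it — only the 52.04 mm² overlap (of its 396.75 mm²) is removed, clipping the outline — area = 6.25 mm². Checking containment: the cross-section at z = 20 is a subset of the cross-section at z = 8.8.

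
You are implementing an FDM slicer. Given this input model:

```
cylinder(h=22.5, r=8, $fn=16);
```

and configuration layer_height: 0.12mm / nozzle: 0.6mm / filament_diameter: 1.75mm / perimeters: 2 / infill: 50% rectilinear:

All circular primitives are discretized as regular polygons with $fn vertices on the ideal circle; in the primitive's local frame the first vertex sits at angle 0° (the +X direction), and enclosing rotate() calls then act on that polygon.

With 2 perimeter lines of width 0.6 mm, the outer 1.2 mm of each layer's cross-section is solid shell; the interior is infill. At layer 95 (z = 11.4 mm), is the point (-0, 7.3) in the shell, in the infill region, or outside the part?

shell

At z = 11.4 mm: the cylinder: section is a regular 16-gon, circumradius r=8. Overall, the cross-section is a single solid region. The nearest boundary edge runs (3.06, 7.39)→(0.00, 8.00); distance from the point to it = 0.69 mm. The point is inside the cross-section, 0.69 mm from the nearest boundary — within the 1.2 mm shell band (2 × 0.6).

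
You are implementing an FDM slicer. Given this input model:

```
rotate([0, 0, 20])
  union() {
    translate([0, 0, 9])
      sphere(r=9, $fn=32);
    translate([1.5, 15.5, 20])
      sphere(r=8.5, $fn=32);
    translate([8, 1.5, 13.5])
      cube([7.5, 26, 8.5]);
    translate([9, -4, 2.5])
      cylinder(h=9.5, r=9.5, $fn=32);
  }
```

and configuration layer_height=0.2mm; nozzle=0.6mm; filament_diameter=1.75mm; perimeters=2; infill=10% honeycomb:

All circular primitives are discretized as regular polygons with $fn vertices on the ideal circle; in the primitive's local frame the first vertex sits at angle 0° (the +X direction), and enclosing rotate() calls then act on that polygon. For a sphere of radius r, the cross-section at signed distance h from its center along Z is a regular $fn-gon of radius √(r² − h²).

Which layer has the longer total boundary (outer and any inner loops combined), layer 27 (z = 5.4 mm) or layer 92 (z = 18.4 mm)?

layer 92 (z = 18.4 mm)

Layer 27 (z = 5.4): the sphere: section is a regular 32-gon, circumradius = √(r²−h²) = √(9²−3.6²) = 8.249 (perimeter = 2·32·8.249·sin(180°/32) = 51.74 mm); the sphere at (1.5, 15.5) is absent (|z−center|=14.600 > r=8.5); the cube at (8, 1.5) is absent (z outside [13.5, 22]); the r=9.5 cylinder at (9, -4) contributes a regular 32-gon of circumradius 9.5 (perimeter = 2·32·9.500·sin(180°/32) = 59.59 mm); Merging all regions: the regions partially overlap (shared area 80.66 mm²), so the edge portions inside another operand are dropped and the merged outline is re-measured after clipping — boundary = 76.75 mm; (rotated 20° about Z; rotation is an isometry so areas/perimeters/island counts are preserved). So its perimeter = 76.75 mm. Layer 92 (z = 18.4): the sphere is not intersected at this z (|z−center|=9.400 > r=9); the r=8.5 sphere at (1.5, 15.5) slices to a regular 32-gon of circumradius 8.348 (√(r²−h²) with h=1.6 from center) (perimeter = 2·32·8.348·sin(180°/32) = 52.37 mm); the cube at (8, 1.5) (footprint 7.5×26) is included at this height (perimeter 67.00 mm); the cylinder at (9, -4) does not reach this height (z outside [2.5, 12]); Merging all regions: the regions partially overlap (shared area 12.92 mm²), so the edge portions inside another operand are dropped and the merged outline is re-measured after clipping — boundary = 97.81 mm; (rotated 20° about Z; rotation is an isometry so areas/perimeters/island counts are preserved). So its perimeter = 97.81 mm. Layer 92 is larger (97.81 vs 76.75 mm).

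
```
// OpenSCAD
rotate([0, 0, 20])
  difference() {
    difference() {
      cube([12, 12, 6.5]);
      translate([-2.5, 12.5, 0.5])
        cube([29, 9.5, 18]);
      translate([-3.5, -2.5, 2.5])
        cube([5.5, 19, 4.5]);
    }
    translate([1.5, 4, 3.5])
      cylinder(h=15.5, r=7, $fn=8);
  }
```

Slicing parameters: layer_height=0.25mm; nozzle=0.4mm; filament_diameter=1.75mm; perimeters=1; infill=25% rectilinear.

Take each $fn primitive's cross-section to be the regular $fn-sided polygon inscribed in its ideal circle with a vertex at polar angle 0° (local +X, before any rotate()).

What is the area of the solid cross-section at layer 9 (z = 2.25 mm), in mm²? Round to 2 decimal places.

At z = 2.25 mm: the 12×12 cube contributes its full rectangle (area 144.00 mm²); the cube at (-2.5, 12.5) (footprint 29×9.5) is included at this height (area 275.50 mm²); the cube at (-3.5, -2.5) is absent (z outside [2.5, 7]); After the difference (first − rest): starting from the 12×12 cube (144.00 mm²), the 29×9.5 cube at (-2.5, 12.5) misses the remaining region (no effect) — area = 144.00 mm²; the cylinder at (1.5, 4) is not intersected at this z (z outside [3.5, 19]); Taking the first minus the rest: none of the subtracted shapes is present at this height, so the result so far is unchanged — area = 144.00 mm²; (whole slice rotated 20° about Z — lengths, areas and connectivity unchanged). Overall, the cross-section is a single solid region. Net area = 144.00 mm².

144.00 mm²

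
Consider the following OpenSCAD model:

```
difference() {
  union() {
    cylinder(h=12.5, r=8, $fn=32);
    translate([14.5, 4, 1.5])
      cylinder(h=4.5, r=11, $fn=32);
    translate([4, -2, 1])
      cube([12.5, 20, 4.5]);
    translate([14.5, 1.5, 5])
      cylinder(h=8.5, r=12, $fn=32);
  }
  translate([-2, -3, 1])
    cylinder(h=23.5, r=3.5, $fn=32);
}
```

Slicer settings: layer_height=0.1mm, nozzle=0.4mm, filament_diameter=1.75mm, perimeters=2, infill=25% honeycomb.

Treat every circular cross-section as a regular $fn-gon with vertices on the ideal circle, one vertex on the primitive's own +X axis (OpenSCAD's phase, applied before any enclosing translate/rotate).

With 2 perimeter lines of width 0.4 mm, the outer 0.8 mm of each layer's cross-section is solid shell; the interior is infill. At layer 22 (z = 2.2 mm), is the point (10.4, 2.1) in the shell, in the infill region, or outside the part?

infill

At z = 2.2 mm: the r=8 cylinder gives a regular 32-gon of circumradius 8 (constant along its height); the r=11 cylinder at (14.5, 4) gives a regular 32-gon of circumradius 11 (constant along its height); the cube at (4, -2) (footprint 12.5×20) is included at this height; the cylinder at (14.5, 1.5) does not reach this height (z outside [5, 13.5]); Taking the union: the regions partially overlap (shared area 220.32 mm²), so overlapping operands fuse into one piece — 1 connected region; the r=3.5 cylinder at (-2, -3) gives a regular 32-gon of circumradius 3.5 (constant along its height); Taking the first minus the rest: starting from the result so far, the r=3.5 cylinder at (-2, -3) lies wholly inside it (removes its full 38.24 mm² and its 21.96 mm outline becomes a hole wall) — 1 connected region with 1 hole. Overall, the cross-section is one region with 1 hole. The nearest boundary edge runs (8.39, -5.15)→(6.92, -3.94); distance from the point to it = 6.97 mm. The point is inside the cross-section and 6.97 mm from the nearest boundary — more than the 0.8 mm shell width (2 × 0.4), so it's in the infill interior.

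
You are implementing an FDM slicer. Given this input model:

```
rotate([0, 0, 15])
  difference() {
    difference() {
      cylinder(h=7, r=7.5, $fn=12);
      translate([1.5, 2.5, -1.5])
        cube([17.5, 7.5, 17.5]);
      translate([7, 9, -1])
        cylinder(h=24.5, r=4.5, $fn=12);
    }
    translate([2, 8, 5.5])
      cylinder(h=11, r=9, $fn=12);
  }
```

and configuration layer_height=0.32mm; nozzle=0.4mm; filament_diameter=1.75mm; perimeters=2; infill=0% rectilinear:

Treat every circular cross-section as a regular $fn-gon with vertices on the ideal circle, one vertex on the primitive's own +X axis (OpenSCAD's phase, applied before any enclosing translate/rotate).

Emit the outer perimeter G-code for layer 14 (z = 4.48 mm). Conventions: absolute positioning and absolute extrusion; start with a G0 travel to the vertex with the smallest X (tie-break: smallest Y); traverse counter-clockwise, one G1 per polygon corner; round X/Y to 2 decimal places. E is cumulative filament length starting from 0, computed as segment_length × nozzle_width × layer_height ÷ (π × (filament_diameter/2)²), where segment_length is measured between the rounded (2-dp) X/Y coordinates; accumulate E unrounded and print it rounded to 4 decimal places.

At z = 4.48 mm: the r=7.5 cylinder contributes a regular 12-gon of circumradius 7.5; the 17.5×7.5 cube at (1.5, 2.5) contributes its full rectangle; the cylinder at (7, 9): section is a regular 12-gon, circumradius r=4.5; Taking the first minus the rest: starting from the r=7.5 cylinder, the 17.5×7.5 cube at (1.5, 2.5) partially overlaps it — only the 17.08 mm² overlap (of its 131.25 mm²) is removed, clipping the outline; the r=4.5 cylinder at (7, 9) misses the remaining region (no effect) — 1 connected region; the cylinder at (2, 8) is absent (z outside [5.5, 16.5]); Subtracting the remaining from the first: none of the subtracted shapes is present at this height, so the result so far is unchanged — 1 connected region; (whole slice rotated 15° about Z — lengths, areas and connectivity unchanged). The outline is a single polygon with 13 vertices. Extrusion per mm of travel: 0.4 × 0.32 / (π × 0.875²) = 0.053216. Accumulating E over each segment gives final E = 2.6067.

G0 X-7.24 Y-1.94 Z4.48
G1 X-5.30 Y-5.30 E0.2065
G1 X-1.94 Y-7.24 E0.4129
G1 X1.94 Y-7.24 E0.6194
G1 X5.30 Y-5.30 E0.8259
G1 X7.24 Y-1.94 E1.0324
G1 X7.24 Y1.94 E1.2388
G1 X5.95 Y4.18 E1.3764
G1 X0.80 Y2.80 E1.6601
G1 X-0.39 Y7.24 E1.9048
G1 X-1.94 Y7.24 E1.9872
G1 X-5.30 Y5.30 E2.1937
G1 X-7.24 Y1.94 E2.4002
G1 X-7.24 Y-1.94 E2.6067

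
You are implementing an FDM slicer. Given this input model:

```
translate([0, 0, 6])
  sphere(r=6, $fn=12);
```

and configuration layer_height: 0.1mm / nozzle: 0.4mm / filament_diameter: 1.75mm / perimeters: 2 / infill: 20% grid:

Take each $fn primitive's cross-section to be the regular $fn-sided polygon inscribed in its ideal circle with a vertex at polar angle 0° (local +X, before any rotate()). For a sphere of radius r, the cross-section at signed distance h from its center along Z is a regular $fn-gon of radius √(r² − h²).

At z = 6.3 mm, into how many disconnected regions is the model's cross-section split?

At z = 6.3 mm: the sphere: section is a regular 12-gon, circumradius = √(r²−h²) = √(6²−0.3²) = 5.992. The result has 1 disconnected region.

1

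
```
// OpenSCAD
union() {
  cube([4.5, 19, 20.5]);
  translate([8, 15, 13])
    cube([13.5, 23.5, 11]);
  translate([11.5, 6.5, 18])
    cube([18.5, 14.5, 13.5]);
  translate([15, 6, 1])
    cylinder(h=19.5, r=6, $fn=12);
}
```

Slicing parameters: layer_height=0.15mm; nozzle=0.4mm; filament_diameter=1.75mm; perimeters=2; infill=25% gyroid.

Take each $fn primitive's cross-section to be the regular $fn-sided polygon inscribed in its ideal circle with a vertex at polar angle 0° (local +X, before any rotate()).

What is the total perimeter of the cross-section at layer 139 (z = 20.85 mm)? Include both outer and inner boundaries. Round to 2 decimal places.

108.00 mm

At z = 20.85 mm: the cube is absent (z outside [0, 20.5]); the cube at (8, 15) (footprint 13.5×23.5) is included at this height (perimeter 74.00 mm); the cube at (11.5, 6.5) is present — its section is the full 18.5×14.5 rectangle (perimeter 66.00 mm); the cylinder at (15, 6) is absent (z outside [1, 20.5]); Taking the union: the regions partially overlap (shared area 60.00 mm²), so the edge portions inside another operand are dropped and the merged outline is re-measured after clipping — boundary = 108.00 mm. Overall, the cross-section is a single solid region. Total boundary length (outer) = 108.00 mm.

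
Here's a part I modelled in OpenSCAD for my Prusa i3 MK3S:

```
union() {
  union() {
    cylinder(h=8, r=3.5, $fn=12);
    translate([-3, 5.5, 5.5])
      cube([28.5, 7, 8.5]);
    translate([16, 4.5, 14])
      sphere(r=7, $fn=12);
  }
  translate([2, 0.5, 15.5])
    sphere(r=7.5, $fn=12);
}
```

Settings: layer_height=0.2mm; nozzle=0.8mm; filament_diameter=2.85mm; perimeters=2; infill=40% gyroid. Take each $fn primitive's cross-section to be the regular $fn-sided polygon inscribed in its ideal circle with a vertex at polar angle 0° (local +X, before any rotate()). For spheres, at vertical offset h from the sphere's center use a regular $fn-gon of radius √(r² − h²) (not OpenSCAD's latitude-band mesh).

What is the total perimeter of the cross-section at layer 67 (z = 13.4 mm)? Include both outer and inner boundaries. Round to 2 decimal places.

105.42 mm

At z = 13.4 mm: the cylinder is absent (z outside [0, 8]); the 28.5×7 cube at (-3, 5.5) contributes its full rectangle (perimeter 71.00 mm); the sphere at (16, 4.5): section is a regular 12-gon, circumradius = √(r²−h²) = √(7²−0.6²) = 6.974 (perimeter = 2·12·6.974·sin(180°/12) = 43.32 mm); Combining (union): the regions partially overlap (shared area 59.28 mm²), so the edge portions inside another operand are dropped and the merged outline is re-measured after clipping — boundary = 81.32 mm; the sphere at (2, 0.5): section is a regular 12-gon, circumradius = √(r²−h²) = √(7.5²−2.1²) = 7.200 (perimeter = 2·12·7.200·sin(180°/12) = 44.72 mm); Merging all regions: the regions partially overlap (shared area 13.89 mm²), so the edge portions inside another operand are dropped and the merged outline is re-measured after clipping — boundary = 105.42 mm. Overall, the cross-section is a single solid region. Total boundary length (outer) = 105.42 mm.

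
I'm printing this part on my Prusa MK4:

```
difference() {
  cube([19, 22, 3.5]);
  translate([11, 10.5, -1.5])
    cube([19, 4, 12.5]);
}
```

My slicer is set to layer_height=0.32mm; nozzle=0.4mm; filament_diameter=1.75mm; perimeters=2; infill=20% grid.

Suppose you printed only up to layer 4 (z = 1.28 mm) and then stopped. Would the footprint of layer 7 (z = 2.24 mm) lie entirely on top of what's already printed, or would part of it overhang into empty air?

entirely on top

Compare the two slices. At z = 1.28: the cube (footprint 19×22) is included at this height (area 418.00 mm²); the 19×4 cube at (11, 10.5) contributes its full rectangle (area 76.00 mm²); Taking the first minus the rest: starting from the 19×22 cube (418.00 mm²), the 19×4 cube at (11, 10.5) partially overlaps it — only the 32.00 mm² overlap (of its 76.00 mm²) is removed, clipping the outline — area = 386.00 mm². At z = 2.24: the cube is present — its section is the full 19×22 rectangle (area 418.00 mm²); the cube at (11, 10.5) is present — its section is the full 19×4 rectangle (area 76.00 mm²); After the difference (first − rest): starting from the 19×22 cube (418.00 mm²), the 19×4 cube at (11, 10.5) partially overlaps it — only the 32.00 mm² overlap (of its 76.00 mm²) is removed, clipping the outline — area = 386.00 mm². Checking containment: the cross-section at z = 2.24 is a subset of the cross-section at z = 1.28.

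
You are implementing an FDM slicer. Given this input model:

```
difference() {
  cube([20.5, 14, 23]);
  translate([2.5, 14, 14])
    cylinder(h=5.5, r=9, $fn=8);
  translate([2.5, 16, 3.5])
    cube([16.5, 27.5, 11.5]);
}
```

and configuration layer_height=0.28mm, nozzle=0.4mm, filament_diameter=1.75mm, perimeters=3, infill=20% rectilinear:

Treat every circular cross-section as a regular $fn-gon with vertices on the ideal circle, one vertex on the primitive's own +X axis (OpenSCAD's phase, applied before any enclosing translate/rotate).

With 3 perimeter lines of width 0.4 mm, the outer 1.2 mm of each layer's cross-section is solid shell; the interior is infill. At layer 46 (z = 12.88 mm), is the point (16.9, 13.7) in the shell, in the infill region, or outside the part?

At z = 12.88 mm: the cube is present — its section is the full 20.5×14 rectangle; the cylinder at (2.5, 14) is not intersected at this z (z outside [14, 19.5]); the 16.5×27.5 cube at (2.5, 16) contributes its full rectangle; Taking the first minus the rest: starting from the 20.5×14 cube, the 16.5×27.5 cube at (2.5, 16) misses the remaining region (no effect) — 1 connected region. Overall, the cross-section is a single solid region. The nearest boundary edge runs (0.00, 14.00)→(20.50, 14.00); distance from the point to it = 0.30 mm. The point is inside the cross-section, 0.30 mm from the nearest boundary — within the 1.2 mm shell band (3 × 0.4).

shell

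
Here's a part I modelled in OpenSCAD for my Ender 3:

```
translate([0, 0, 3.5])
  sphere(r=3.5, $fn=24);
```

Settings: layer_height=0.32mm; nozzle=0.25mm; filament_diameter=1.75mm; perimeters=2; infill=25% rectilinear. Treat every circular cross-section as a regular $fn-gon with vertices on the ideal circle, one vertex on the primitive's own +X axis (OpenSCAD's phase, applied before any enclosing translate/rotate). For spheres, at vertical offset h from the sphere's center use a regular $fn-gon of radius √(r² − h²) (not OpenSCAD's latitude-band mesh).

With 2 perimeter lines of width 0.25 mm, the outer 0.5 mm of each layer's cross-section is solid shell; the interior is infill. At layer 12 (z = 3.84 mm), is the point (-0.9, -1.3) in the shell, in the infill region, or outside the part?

infill

At z = 3.84 mm: the r=3.5 sphere slices to a regular 24-gon of circumradius 3.483 (√(r²−h²) with h=0.34 from center). Overall, the cross-section is a single solid region. The nearest boundary edge runs (-2.46, -2.46)→(-1.74, -3.02); distance from the point to it = 1.87 mm. The point is inside the cross-section and 1.87 mm from the nearest boundary — more than the 0.5 mm shell width (2 × 0.25), so it's in the infill interior.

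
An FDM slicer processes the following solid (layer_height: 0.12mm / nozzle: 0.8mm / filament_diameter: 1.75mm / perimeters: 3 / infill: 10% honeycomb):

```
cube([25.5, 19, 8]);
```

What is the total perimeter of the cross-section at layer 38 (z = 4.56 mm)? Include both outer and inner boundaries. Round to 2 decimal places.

At z = 4.56 mm: the 25.5×19 cube contributes its full rectangle (perimeter 89.00 mm). Overall, the cross-section is a single solid region. Total boundary length (outer) = 89.00 mm.

89.00 mm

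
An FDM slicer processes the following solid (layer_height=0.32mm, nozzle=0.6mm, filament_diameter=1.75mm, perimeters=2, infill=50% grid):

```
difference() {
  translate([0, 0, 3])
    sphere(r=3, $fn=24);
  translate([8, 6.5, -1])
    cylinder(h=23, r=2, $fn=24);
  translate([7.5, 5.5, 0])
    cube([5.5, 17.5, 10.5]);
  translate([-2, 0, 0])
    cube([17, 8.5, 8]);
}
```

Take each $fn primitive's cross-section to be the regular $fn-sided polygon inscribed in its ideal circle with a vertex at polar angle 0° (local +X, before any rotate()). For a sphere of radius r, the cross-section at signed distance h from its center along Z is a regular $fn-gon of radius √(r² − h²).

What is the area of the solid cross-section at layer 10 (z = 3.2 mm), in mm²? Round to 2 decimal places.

At z = 3.2 mm: the r=3 sphere slices to a regular 24-gon of circumradius 2.993 (√(r²−h²) with h=0.2 from center) (area = (24/2)·2.993²·sin(360°/24) = 27.83 mm²); the cylinder at (8, 6.5): section is a regular 24-gon, circumradius r=2 (area = (24/2)·2.000²·sin(360°/24) = 12.42 mm²); the cube at (7.5, 5.5) is present — its section is the full 5.5×17.5 rectangle (area 96.25 mm²); the cube at (-2, 0) (footprint 17×8.5) is included at this height (area 144.50 mm²); After the difference (first − rest): starting from the r=3 sphere (27.83 mm²), the r=2 cylinder at (8, 6.5) misses the remaining region (no effect); the 5.5×17.5 cube at (7.5, 5.5) misses the remaining region (no effect); the 17×8.5 cube at (-2, 0) partially overlaps it — only the 12.42 mm² overlap (of its 144.50 mm²) is removed, clipping the outline — area = 15.40 mm². Overall, the cross-section is a single solid region. Net area = 15.40 mm².

15.40 mm²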